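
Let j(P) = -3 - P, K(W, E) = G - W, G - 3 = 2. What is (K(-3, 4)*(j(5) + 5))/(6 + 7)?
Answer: -24/13 ≈ -1.8462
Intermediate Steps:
G = 5 (G = 3 + 2 = 5)
K(W, E) = 5 - W
(K(-3, 4)*(j(5) + 5))/(6 + 7) = ((5 - 1*(-3))*((-3 - 1*5) + 5))/(6 + 7) = ((5 + 3)*((-3 - 5) + 5))/13 = (8*(-8 + 5))/13 = (8*(-3))/13 = (1/13)*(-24) = -24/13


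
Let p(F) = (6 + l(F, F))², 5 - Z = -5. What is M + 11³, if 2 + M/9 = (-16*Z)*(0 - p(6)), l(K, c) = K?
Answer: 208673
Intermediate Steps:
Z = 10 (Z = 5 - 1*(-5) = 5 + 5 = 10)
p(F) = (6 + F)²
M = 207342 (M = -18 + 9*((-16*10)*(0 - (6 + 6)²)) = -18 + 9*(-160*(0 - 1*12²)) = -18 + 9*(-160*(0 - 1*144)) = -18 + 9*(-160*(0 - 144)) = -18 + 9*(-160*(-144)) = -18 + 9*23040 = -18 + 207360 = 207342)
M + 11³ = 207342 + 11³ = 207342 + 1331 = 208673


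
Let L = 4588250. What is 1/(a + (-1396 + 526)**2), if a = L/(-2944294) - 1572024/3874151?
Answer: 5703319772197/4316831533538830897 ≈ 1.3212e-6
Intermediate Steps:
a = -11202037078403/5703319772197 (a = 4588250/(-2944294) - 1572024/3874151 = 4588250*(-1/2944294) - 1572024*1/3874151 = -2294125/1472147 - 1572024/3874151 = -11202037078403/5703319772197 ≈ -1.9641)
1/(a + (-1396 + 526)**2) = 1/(-11202037078403/5703319772197 + (-1396 + 526)**2) = 1/(-11202037078403/5703319772197 + (-870)**2) = 1/(-11202037078403/5703319772197 + 756900) = 1/(4316831533538830897/5703319772197) = 5703319772197/4316831533538830897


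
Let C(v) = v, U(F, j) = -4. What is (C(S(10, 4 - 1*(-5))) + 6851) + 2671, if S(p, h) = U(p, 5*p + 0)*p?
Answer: 9482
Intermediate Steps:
S(p, h) = -4*p
(C(S(10, 4 - 1*(-5))) + 6851) + 2671 = (-4*10 + 6851) + 2671 = (-40 + 6851) + 2671 = 6811 + 2671 = 9482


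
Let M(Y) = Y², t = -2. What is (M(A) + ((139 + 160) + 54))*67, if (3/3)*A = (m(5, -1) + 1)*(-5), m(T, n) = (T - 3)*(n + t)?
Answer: 65526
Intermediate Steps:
m(T, n) = (-3 + T)*(-2 + n) (m(T, n) = (T - 3)*(n - 2) = (-3 + T)*(-2 + n))
A = 25 (A = ((6 - 3*(-1) - 2*5 + 5*(-1)) + 1)*(-5) = ((6 + 3 - 10 - 5) + 1)*(-5) = (-6 + 1)*(-5) = -5*(-5) = 25)
(M(A) + ((139 + 160) + 54))*67 = (25² + ((139 + 160) + 54))*67 = (625 + (299 + 54))*67 = (625 + 353)*67 = 978*67 = 65526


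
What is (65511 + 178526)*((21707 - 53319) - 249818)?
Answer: -68679332910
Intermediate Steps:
(65511 + 178526)*((21707 - 53319) - 249818) = 244037*(-31612 - 249818) = 244037*(-281430) = -68679332910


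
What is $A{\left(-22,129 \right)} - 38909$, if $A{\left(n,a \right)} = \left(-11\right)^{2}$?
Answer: $-38788$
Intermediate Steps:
$A{\left(n,a \right)} = 121$
$A{\left(-22,129 \right)} - 38909 = 121 - 38909 = -38788$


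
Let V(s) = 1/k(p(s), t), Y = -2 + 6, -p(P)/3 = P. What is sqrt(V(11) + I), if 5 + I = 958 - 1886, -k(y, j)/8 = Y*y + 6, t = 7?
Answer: I*sqrt(6583241)/84 ≈ 30.545*I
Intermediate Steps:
p(P) = -3*P
Y = 4
k(y, j) = -48 - 32*y (k(y, j) = -8*(4*y + 6) = -8*(6 + 4*y) = -48 - 32*y)
I = -933 (I = -5 + (958 - 1886) = -5 - 928 = -933)
V(s) = 1/(-48 + 96*s) (V(s) = 1/(-48 - (-96)*s) = 1/(-48 + 96*s))
sqrt(V(11) + I) = sqrt(1/(48*(-1 + 2*11)) - 933) = sqrt(1/(48*(-1 + 22)) - 933) = sqrt((1/48)/21 - 933) = sqrt((1/48)*(1/21) - 933) = sqrt(1/1008 - 933) = sqrt(-940463/1008) = I*sqrt(6583241)/84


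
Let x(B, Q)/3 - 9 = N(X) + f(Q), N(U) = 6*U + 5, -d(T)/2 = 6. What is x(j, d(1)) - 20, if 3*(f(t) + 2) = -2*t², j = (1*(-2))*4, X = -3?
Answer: -326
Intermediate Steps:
d(T) = -12 (d(T) = -2*6 = -12)
j = -8 (j = -2*4 = -8)
f(t) = -2 - 2*t²/3 (f(t) = -2 + (-2*t²)/3 = -2 - 2*t²/3)
N(U) = 5 + 6*U
x(B, Q) = -18 - 2*Q² (x(B, Q) = 27 + 3*((5 + 6*(-3)) + (-2 - 2*Q²/3)) = 27 + 3*((5 - 18) + (-2 - 2*Q²/3)) = 27 + 3*(-13 + (-2 - 2*Q²/3)) = 27 + 3*(-15 - 2*Q²/3) = 27 + (-45 - 2*Q²) = -18 - 2*Q²)
x(j, d(1)) - 20 = (-18 - 2*(-12)²) - 20 = (-18 - 2*144) - 20 = (-18 - 288) - 20 = -306 - 20 = -326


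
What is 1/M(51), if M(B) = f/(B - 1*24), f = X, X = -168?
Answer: -9/56 ≈ -0.16071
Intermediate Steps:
f = -168
M(B) = -168/(-24 + B) (M(B) = -168/(B - 1*24) = -168/(B - 24) = -168/(-24 + B))
1/M(51) = 1/(-168/(-24 + 51)) = 1/(-168/27) = 1/(-168*1/27) = 1/(-56/9) = -9/56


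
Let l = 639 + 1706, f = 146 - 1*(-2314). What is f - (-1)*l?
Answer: 4805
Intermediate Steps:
f = 2460 (f = 146 + 2314 = 2460)
l = 2345
f - (-1)*l = 2460 - (-1)*2345 = 2460 - 1*(-2345) = 2460 + 2345 = 4805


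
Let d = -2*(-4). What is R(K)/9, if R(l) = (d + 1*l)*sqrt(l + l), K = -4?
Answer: 8*I*sqrt(2)/9 ≈ 1.2571*I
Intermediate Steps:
d = 8
R(l) = sqrt(2)*sqrt(l)*(8 + l) (R(l) = (8 + 1*l)*sqrt(l + l) = (8 + l)*sqrt(2*l) = (8 + l)*(sqrt(2)*sqrt(l)) = sqrt(2)*sqrt(l)*(8 + l))
R(K)/9 = (sqrt(2)*sqrt(-4)*(8 - 4))/9 = (sqrt(2)*(2*I)*4)*(1/9) = (8*I*sqrt(2))*(1/9) = 8*I*sqrt(2)/9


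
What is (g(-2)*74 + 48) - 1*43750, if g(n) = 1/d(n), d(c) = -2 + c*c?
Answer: -43665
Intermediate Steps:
d(c) = -2 + c**2
g(n) = 1/(-2 + n**2)
(g(-2)*74 + 48) - 1*43750 = (74/(-2 + (-2)**2) + 48) - 1*43750 = (74/(-2 + 4) + 48) - 43750 = (74/2 + 48) - 43750 = ((1/2)*74 + 48) - 43750 = (37 + 48) - 43750 = 85 - 43750 = -43665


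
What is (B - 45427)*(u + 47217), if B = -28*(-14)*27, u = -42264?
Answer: -172577379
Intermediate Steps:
B = 10584 (B = 392*27 = 10584)
(B - 45427)*(u + 47217) = (10584 - 45427)*(-42264 + 47217) = -34843*4953 = -172577379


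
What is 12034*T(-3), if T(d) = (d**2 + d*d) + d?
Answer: 180510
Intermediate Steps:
T(d) = d + 2*d**2 (T(d) = (d**2 + d**2) + d = 2*d**2 + d = d + 2*d**2)
12034*T(-3) = 12034*(-3*(1 + 2*(-3))) = 12034*(-3*(1 - 6)) = 12034*(-3*(-5)) = 12034*15 = 180510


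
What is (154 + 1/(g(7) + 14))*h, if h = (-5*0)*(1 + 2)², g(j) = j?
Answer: 0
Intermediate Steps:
h = 0 (h = 0*3² = 0*9 = 0)
(154 + 1/(g(7) + 14))*h = (154 + 1/(7 + 14))*0 = (154 + 1/21)*0 = (3235/21)*0 = 0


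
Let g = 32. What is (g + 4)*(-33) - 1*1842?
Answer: -3030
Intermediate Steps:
(g + 4)*(-33) - 1*1842 = (32 + 4)*(-33) - 1*1842 = 36*(-33) - 1842 = -1188 - 1842 = -3030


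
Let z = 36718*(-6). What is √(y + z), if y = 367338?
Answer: 13*√870 ≈ 383.44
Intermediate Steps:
z = -220308
√(y + z) = √(367338 - 220308) = √147030 = 13*√870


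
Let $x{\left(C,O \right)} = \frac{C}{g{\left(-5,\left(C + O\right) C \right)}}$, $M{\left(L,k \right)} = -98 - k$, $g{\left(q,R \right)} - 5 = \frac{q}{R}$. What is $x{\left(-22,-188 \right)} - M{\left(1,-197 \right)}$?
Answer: $- \frac{477609}{4619} \approx -103.4$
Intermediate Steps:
$g{\left(q,R \right)} = 5 + \frac{q}{R}$
$x{\left(C,O \right)} = \frac{C}{5 - \frac{5}{C \left(C + O\right)}}$ ($x{\left(C,O \right)} = \frac{C}{5 - \frac{5}{\left(C + O\right) C}} = \frac{C}{5 - \frac{5}{C \left(C + O\right)}}$)
$x{\left(-22,-188 \right)} - M{\left(1,-197 \right)} = \frac{\left(-22\right)^{2} \left(-22 - 188\right)}{5 \left(-1 - 22 \left(-22 - 188\right)\right)} - \left(-98 - -197\right) = \frac{1}{5} \cdot 484 \frac{1}{-1 - -4620} \left(-210\right) - \left(-98 + 197\right) = \frac{1}{5} \cdot 484 \frac{1}{-1 + 4620} \left(-210\right) - 99 = \frac{1}{5} \cdot 484 \cdot \frac{1}{4619} \left(-210\right) - 99 = - \frac{20328}{4619} - 99 = - \frac{477609}{4619}$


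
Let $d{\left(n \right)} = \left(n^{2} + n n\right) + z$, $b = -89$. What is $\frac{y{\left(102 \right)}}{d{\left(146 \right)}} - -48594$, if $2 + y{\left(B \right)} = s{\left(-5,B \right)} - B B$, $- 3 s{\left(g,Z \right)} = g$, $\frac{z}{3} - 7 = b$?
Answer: $\frac{6179084639}{127158} \approx 48594.0$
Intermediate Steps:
$z = -246$ ($z = 21 + 3 \left(-89\right) = 21 - 267 = -246$)
$s{\left(g,Z \right)} = - \frac{g}{3}$
$d{\left(n \right)} = -246 + 2 n^{2}$ ($d{\left(n \right)} = \left(n^{2} + n n\right) - 246 = \left(n^{2} + n^{2}\right) - 246 = 2 n^{2} - 246 = -246 + 2 n^{2}$)
$y{\left(B \right)} = - \frac{1}{3} - B^{2}$ ($y{\left(B \right)} = -2 - \left(- \frac{5}{3} + B B\right) = -2 - \left(- \frac{5}{3} + B^{2}\right) = - \frac{1}{3} - B^{2}$)
$\frac{y{\left(102 \right)}}{d{\left(146 \right)}} - -48594 = \frac{- \frac{1}{3} - 102^{2}}{-246 + 2 \cdot 146^{2}} - -48594 = \frac{- \frac{1}{3} - 10404}{-246 + 2 \cdot 21316} + 48594 = \frac{- \frac{1}{3} - 10404}{-246 + 42632} + 48594 = - \frac{31213}{3 \cdot 42386} + 48594 = \left(- \frac{31213}{3}\right) \frac{1}{42386} + 48594 = - \frac{31213}{127158} + 48594 = \frac{6179084639}{127158}$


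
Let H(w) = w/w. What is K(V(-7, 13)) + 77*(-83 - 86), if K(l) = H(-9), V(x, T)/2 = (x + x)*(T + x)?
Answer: -13012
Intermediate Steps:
V(x, T) = 4*x*(T + x) (V(x, T) = 2*((x + x)*(T + x)) = 2*((2*x)*(T + x)) = 2*(2*x*(T + x)) = 4*x*(T + x))
H(w) = 1
K(l) = 1
K(V(-7, 13)) + 77*(-83 - 86) = 1 + 77*(-83 - 86) = 1 + 77*(-169) = 1 - 13013 = -13012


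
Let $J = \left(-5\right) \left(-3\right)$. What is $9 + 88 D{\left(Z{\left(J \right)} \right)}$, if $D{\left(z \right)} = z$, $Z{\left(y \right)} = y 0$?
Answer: $9$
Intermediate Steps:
$J = 15$
$Z{\left(y \right)} = 0$
$9 + 88 D{\left(Z{\left(J \right)} \right)} = 9 + 88 \cdot 0 = 9 + 0 = 9$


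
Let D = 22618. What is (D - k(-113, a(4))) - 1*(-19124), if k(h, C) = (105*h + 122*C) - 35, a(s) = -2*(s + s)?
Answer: 55594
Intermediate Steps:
a(s) = -4*s
k(h, C) = -35 + 105*h + 122*C
(D - k(-113, a(4))) - 1*(-19124) = (22618 - (-35 + 105*(-113) + 122*(-4*4))) - 1*(-19124) = (22618 - (-35 - 11865 + 122*(-16))) + 19124 = (22618 - (-35 - 11865 - 1952)) + 19124 = (22618 - 1*(-13852)) + 19124 = (22618 + 13852) + 19124 = 36470 + 19124 = 55594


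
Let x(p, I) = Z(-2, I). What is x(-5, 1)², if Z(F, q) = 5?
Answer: 25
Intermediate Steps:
x(p, I) = 5
x(-5, 1)² = 5² = 25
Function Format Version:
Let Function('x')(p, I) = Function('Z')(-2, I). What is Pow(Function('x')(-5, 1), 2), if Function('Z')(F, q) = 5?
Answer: 25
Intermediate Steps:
Function('x')(p, I) = 5
Pow(Function('x')(-5, 1), 2) = Pow(5, 2) = 25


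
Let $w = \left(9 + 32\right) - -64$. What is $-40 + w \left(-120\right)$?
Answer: $-12640$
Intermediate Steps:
$w = 105$ ($w = 41 + 64 = 105$)
$-40 + w \left(-120\right) = -40 + 105 \left(-120\right) = -40 - 12600 = -12640$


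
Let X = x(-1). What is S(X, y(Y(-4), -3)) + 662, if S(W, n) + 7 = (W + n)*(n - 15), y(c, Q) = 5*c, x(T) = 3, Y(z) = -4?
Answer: 1250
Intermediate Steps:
X = 3
S(W, n) = -7 + (-15 + n)*(W + n) (S(W, n) = -7 + (W + n)*(n - 15) = -7 + (W + n)*(-15 + n) = -7 + (-15 + n)*(W + n))
S(X, y(Y(-4), -3)) + 662 = (-7 + (5*(-4))² - 15*3 - 75*(-4) + 3*(5*(-4))) + 662 = (-7 + (-20)² - 45 - 15*(-20) + 3*(-20)) + 662 = (-7 + 400 - 45 + 300 - 60) + 662 = 588 + 662 = 1250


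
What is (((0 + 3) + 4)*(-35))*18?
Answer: -4410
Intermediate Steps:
(((0 + 3) + 4)*(-35))*18 = ((3 + 4)*(-35))*18 = (7*(-35))*18 = -245*18 = -4410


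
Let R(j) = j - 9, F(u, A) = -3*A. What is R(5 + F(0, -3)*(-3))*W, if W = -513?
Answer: 15903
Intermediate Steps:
R(j) = -9 + j
R(5 + F(0, -3)*(-3))*W = (-9 + (5 - 3*(-3)*(-3)))*(-513) = (-9 + (5 + 9*(-3)))*(-513) = (-9 + (5 - 27))*(-513) = (-9 - 22)*(-513) = -31*(-513) = 15903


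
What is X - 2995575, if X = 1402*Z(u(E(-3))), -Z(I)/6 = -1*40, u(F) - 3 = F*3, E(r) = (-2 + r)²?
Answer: -2659095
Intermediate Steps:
u(F) = 3 + 3*F (u(F) = 3 + F*3 = 3 + 3*F)
Z(I) = 240 (Z(I) = -(-6)*40 = -6*(-40) = 240)
X = 336480 (X = 1402*240 = 336480)
X - 2995575 = 336480 - 2995575 = -2659095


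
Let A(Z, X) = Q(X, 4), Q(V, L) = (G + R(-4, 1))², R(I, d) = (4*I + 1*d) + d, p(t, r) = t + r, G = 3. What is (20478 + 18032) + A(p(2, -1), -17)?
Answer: 38631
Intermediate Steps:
p(t, r) = r + t
R(I, d) = 2*d + 4*I (R(I, d) = (4*I + d) + d = (d + 4*I) + d = 2*d + 4*I)
Q(V, L) = 121 (Q(V, L) = (3 + (2*1 + 4*(-4)))² = (3 + (2 - 16))² = (3 - 14)² = (-11)² = 121)
A(Z, X) = 121
(20478 + 18032) + A(p(2, -1), -17) = (20478 + 18032) + 121 = 38510 + 121 = 38631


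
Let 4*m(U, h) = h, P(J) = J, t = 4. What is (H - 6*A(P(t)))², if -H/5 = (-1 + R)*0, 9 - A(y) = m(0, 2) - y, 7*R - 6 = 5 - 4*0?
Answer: 5625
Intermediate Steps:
R = 11/7 (R = 6/7 + (5 - 4*0)/7 = 6/7 + (5 + 0)/7 = 6/7 + (⅐)*5 = 6/7 + 5/7 = 11/7 ≈ 1.5714)
m(U, h) = h/4
A(y) = 17/2 + y (A(y) = 9 - ((¼)*2 - y) = 9 - (½ - y) = 9 + (-½ + y) = 17/2 + y)
H = 0 (H = -5*(-1 + 11/7)*0 = -20*0/7 = -5*0 = 0)
(H - 6*A(P(t)))² = (0 - 6*(17/2 + 4))² = (0 - 6*25/2)² = (0 - 75)² = (-75)² = 5625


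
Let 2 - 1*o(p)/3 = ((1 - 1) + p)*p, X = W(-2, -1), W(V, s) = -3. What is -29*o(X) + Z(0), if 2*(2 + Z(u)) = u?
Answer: 607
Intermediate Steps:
Z(u) = -2 + u/2
X = -3
o(p) = 6 - 3*p² (o(p) = 6 - 3*((1 - 1) + p)*p = 6 - 3*(0 + p)*p = 6 - 3*p*p = 6 - 3*p²)
-29*o(X) + Z(0) = -29*(6 - 3*(-3)²) + (-2 + (½)*0) = -29*(6 - 3*9) + (-2 + 0) = -29*(6 - 27) - 2 = -29*(-21) - 2 = 609 - 2 = 607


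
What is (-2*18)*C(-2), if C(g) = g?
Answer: 72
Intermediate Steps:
(-2*18)*C(-2) = -2*18*(-2) = -36*(-2) = 72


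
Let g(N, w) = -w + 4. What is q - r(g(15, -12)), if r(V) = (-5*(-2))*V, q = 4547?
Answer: 4387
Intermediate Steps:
g(N, w) = 4 - w
r(V) = 10*V
q - r(g(15, -12)) = 4547 - 10*(4 - 1*(-12)) = 4547 - 10*(4 + 12) = 4547 - 10*16 = 4547 - 1*160 = 4547 - 160 = 4387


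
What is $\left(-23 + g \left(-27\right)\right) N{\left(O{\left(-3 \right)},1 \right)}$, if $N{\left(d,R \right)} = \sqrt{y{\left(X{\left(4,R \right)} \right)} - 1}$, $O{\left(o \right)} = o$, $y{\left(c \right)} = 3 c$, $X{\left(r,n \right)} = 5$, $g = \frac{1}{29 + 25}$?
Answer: $- \frac{47 \sqrt{14}}{2} \approx -87.929$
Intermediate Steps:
$g = \frac{1}{54} \approx 0.018519$
$N{\left(d,R \right)} = \sqrt{14}$ ($N{\left(d,R \right)} = \sqrt{3 \cdot 5 - 1} = \sqrt{15 - 1} = \sqrt{14}$)
$\left(-23 + g \left(-27\right)\right) N{\left(O{\left(-3 \right)},1 \right)} = \left(-23 + \frac{1}{54} \left(-27\right)\right) \sqrt{14} = \left(-23 - \frac{1}{2}\right) \sqrt{14} = - \frac{47 \sqrt{14}}{2}$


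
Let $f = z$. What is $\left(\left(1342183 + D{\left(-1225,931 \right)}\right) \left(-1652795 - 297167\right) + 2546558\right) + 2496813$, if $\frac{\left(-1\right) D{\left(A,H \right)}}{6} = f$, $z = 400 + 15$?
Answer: $-2612345398295$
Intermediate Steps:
$z = 415$
$f = 415$
$D{\left(A,H \right)} = -2490$ ($D{\left(A,H \right)} = \left(-6\right) 415 = -2490$)
$\left(\left(1342183 + D{\left(-1225,931 \right)}\right) \left(-1652795 - 297167\right) + 2546558\right) + 2496813 = \left(\left(1342183 - 2490\right) \left(-1652795 - 297167\right) + 2546558\right) + 2496813 = \left(1339693 \left(-1949962\right) + 2546558\right) + 2496813 = \left(-2612350441666 + 2546558\right) + 2496813 = -2612347895108 + 2496813 = -2612345398295$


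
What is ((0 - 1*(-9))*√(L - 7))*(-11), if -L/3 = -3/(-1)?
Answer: -396*I ≈ -396.0*I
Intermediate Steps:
L = -9 (L = -(-9)/(-1) = -(-9)*(-1) = -3*3 = -9)
((0 - 1*(-9))*√(L - 7))*(-11) = ((0 - 1*(-9))*√(-9 - 7))*(-11) = ((0 + 9)*√(-16))*(-11) = (9*(4*I))*(-11) = (36*I)*(-11) = -396*I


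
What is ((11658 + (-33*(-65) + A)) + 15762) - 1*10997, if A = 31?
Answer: 18599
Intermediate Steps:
((11658 + (-33*(-65) + A)) + 15762) - 1*10997 = ((11658 + (-33*(-65) + 31)) + 15762) - 1*10997 = ((11658 + (2145 + 31)) + 15762) - 10997 = ((11658 + 2176) + 15762) - 10997 = (13834 + 15762) - 10997 = 29596 - 10997 = 18599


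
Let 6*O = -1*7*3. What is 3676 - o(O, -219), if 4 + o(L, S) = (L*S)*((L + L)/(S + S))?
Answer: 14671/4 ≈ 3667.8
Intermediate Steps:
O = -7/2 (O = (-1*7*3)/6 = (-7*3)/6 = (1/6)*(-21) = -7/2 ≈ -3.5000)
o(L, S) = -4 + L**2 (o(L, S) = -4 + (L*S)*((L + L)/(S + S)) = -4 + (L*S)*((2*L)/((2*S))) = -4 + (L*S)*((2*L)*(1/(2*S))) = -4 + (L*S)*(L/S) = -4 + L**2)
3676 - o(O, -219) = 3676 - (-4 + (-7/2)**2) = 3676 - (-4 + 49/4) = 3676 - 1*33/4 = 3676 - 33/4 = 14671/4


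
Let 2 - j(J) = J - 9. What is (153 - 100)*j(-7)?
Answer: 954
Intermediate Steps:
j(J) = 11 - J (j(J) = 2 - (J - 9) = 2 - (-9 + J) = 2 + (9 - J) = 11 - J)
(153 - 100)*j(-7) = (153 - 100)*(11 - 1*(-7)) = 53*(11 + 7) = 53*18 = 954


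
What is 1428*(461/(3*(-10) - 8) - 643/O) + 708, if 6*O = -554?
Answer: -35111826/5263 ≈ -6671.4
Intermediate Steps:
O = -277/3 (O = (1/6)*(-554) = -277/3 ≈ -92.333)
1428*(461/(3*(-10) - 8) - 643/O) + 708 = 1428*(461/(3*(-10) - 8) - 643/(-277/3)) + 708 = 1428*(461/(-30 - 8) - 643*(-3/277)) + 708 = 1428*(461/(-38) + 1929/277) + 708 = 1428*(461*(-1/38) + 1929/277) + 708 = 1428*(-461/38 + 1929/277) + 708 = 1428*(-54395/10526) + 708 = -38838030/5263 + 708 = -35111826/5263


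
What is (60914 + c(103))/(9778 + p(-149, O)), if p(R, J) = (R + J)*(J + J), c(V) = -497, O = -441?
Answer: 60417/530158 ≈ 0.11396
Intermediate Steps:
p(R, J) = 2*J*(J + R) (p(R, J) = (J + R)*(2*J) = 2*J*(J + R))
(60914 + c(103))/(9778 + p(-149, O)) = (60914 - 497)/(9778 + 2*(-441)*(-441 - 149)) = 60417/(9778 + 2*(-441)*(-590)) = 60417/(9778 + 520380) = 60417/530158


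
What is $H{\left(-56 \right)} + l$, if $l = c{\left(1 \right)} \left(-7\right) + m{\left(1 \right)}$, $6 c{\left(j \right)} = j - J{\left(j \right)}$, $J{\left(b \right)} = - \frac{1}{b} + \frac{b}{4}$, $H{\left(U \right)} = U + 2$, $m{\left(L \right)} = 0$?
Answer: $- \frac{1345}{24} \approx -56.042$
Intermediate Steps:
$H{\left(U \right)} = 2 + U$
$J{\left(b \right)} = - \frac{1}{b} + \frac{b}{4}$ ($J{\left(b \right)} = - \frac{1}{b} + b \frac{1}{4} = - \frac{1}{b} + \frac{b}{4}$)
$c{\left(j \right)} = \frac{1}{6 j} + \frac{j}{8}$ ($c{\left(j \right)} = \frac{j - \left(- \frac{1}{j} + \frac{j}{4}\right)}{6} = \frac{\frac{1}{j} + \frac{3 j}{4}}{6} = \frac{1}{6 j} + \frac{j}{8}$)
$l = - \frac{49}{24}$ ($l = \left(\frac{1}{6 \cdot 1} + \frac{1}{8} \cdot 1\right) \left(-7\right) + 0 = \left(\frac{1}{6} \cdot 1 + \frac{1}{8}\right) \left(-7\right) + 0 = \left(\frac{1}{6} + \frac{1}{8}\right) \left(-7\right) + 0 = \frac{7}{24} \left(-7\right) + 0 = - \frac{49}{24} + 0 = - \frac{49}{24} \approx -2.0417$)
$H{\left(-56 \right)} + l = \left(2 - 56\right) - \frac{49}{24} = -54 - \frac{49}{24} = - \frac{1345}{24}$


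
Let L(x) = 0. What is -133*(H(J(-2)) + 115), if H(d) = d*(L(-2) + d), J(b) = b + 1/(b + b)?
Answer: -255493/16 ≈ -15968.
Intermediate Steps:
J(b) = b + 1/(2*b)
H(d) = d**2 (H(d) = d*(0 + d) = d*d = d**2)
-133*(H(J(-2)) + 115) = -133*((-2 + (1/2)/(-2))**2 + 115) = -133*((-2 + (1/2)*(-1/2))**2 + 115) = -133*((-2 - 1/4)**2 + 115) = -133*((-9/4)**2 + 115) = -133*(81/16 + 115) = -133*1921/16 = -255493/16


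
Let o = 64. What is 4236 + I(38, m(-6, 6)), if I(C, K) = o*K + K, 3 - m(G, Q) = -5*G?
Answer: 2481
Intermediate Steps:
m(G, Q) = 3 + 5*G (m(G, Q) = 3 - (-5)*G = 3 + 5*G)
I(C, K) = 65*K (I(C, K) = 64*K + K = 65*K)
4236 + I(38, m(-6, 6)) = 4236 + 65*(3 + 5*(-6)) = 4236 + 65*(3 - 30) = 4236 + 65*(-27) = 4236 - 1755 = 2481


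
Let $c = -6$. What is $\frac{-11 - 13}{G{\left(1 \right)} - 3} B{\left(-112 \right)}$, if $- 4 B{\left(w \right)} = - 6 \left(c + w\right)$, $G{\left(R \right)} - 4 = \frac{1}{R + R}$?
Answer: $2832$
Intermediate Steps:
$G{\left(R \right)} = 4 + \frac{1}{2 R}$ ($G{\left(R \right)} = 4 + \frac{1}{R + R} = 4 + \frac{1}{2 R}$)
$B{\left(w \right)} = -9 + \frac{3 w}{2}$ ($B{\left(w \right)} = - \frac{\left(-6\right) \left(-6 + w\right)}{4} = - \frac{36 - 6 w}{4} = -9 + \frac{3 w}{2}$)
$\frac{-11 - 13}{G{\left(1 \right)} - 3} B{\left(-112 \right)} = \frac{-11 - 13}{\left(4 + \frac{1}{2 \cdot 1}\right) - 3} \left(-9 + \frac{3}{2} \left(-112\right)\right) = - \frac{24}{\left(4 + \frac{1}{2} \cdot 1\right) - 3} \left(-9 - 168\right) = - \frac{24}{\left(4 + \frac{1}{2}\right) - 3} \left(-177\right) = - \frac{24}{\frac{9}{2} - 3} \left(-177\right) = - \frac{24}{\frac{3}{2}} \left(-177\right) = \left(-24\right) \frac{2}{3} \left(-177\right) = \left(-16\right) \left(-177\right) = 2832$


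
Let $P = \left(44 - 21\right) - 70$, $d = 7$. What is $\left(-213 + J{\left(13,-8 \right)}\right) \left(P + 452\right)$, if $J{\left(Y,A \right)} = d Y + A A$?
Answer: $-23490$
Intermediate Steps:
$P = -47$ ($P = 23 - 70 = -47$)
$J{\left(Y,A \right)} = A^{2} + 7 Y$ ($J{\left(Y,A \right)} = 7 Y + A A = 7 Y + A^{2} = A^{2} + 7 Y$)
$\left(-213 + J{\left(13,-8 \right)}\right) \left(P + 452\right) = \left(-213 + \left(\left(-8\right)^{2} + 7 \cdot 13\right)\right) \left(-47 + 452\right) = \left(-213 + \left(64 + 91\right)\right) 405 = \left(-213 + 155\right) 405 = \left(-58\right) 405 = -23490$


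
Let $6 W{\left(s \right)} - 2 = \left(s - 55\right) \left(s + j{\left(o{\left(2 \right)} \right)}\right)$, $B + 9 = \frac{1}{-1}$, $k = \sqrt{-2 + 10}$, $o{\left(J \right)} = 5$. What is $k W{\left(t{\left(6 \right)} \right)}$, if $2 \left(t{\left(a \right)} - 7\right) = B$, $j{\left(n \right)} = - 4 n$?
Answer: $\frac{956 \sqrt{2}}{3} \approx 450.66$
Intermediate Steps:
$k = 2 \sqrt{2}$ ($k = \sqrt{8} = 2 \sqrt{2} \approx 2.8284$)
$B = -10$ ($B = -9 + \frac{1}{-1} = -9 - 1 = -10$)
$t{\left(a \right)} = 2$ ($t{\left(a \right)} = 7 + \frac{1}{2} \left(-10\right) = 7 - 5 = 2$)
$W{\left(s \right)} = \frac{1}{3} + \frac{\left(-55 + s\right) \left(-20 + s\right)}{6}$ ($W{\left(s \right)} = \frac{1}{3} + \frac{\left(s - 55\right) \left(s - 20\right)}{6} = \frac{1}{3} + \frac{\left(-55 + s\right) \left(s - 20\right)}{6} = \frac{1}{3} + \frac{\left(-55 + s\right) \left(-20 + s\right)}{6}$)
$k W{\left(t{\left(6 \right)} \right)} = 2 \sqrt{2} \left(\frac{551}{3} - 25 + \frac{2^{2}}{6}\right) = 2 \sqrt{2} \left(\frac{551}{3} - 25 + \frac{1}{6} \cdot 4\right) = 2 \sqrt{2} \left(\frac{551}{3} - 25 + \frac{2}{3}\right) = 2 \sqrt{2} \cdot \frac{478}{3} = \frac{956 \sqrt{2}}{3}$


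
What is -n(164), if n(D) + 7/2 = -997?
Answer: 2001/2 ≈ 1000.5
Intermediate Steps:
n(D) = -2001/2 (n(D) = -7/2 - 997 = -2001/2)
-n(164) = -1*(-2001/2) = 2001/2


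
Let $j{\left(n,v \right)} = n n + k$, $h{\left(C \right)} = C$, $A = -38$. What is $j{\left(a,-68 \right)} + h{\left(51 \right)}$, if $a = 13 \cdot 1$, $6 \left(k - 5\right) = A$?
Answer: $\frac{656}{3} \approx 218.67$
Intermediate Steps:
$k = - \frac{4}{3}$ ($k = 5 + \frac{1}{6} \left(-38\right) = 5 - \frac{19}{3} = - \frac{4}{3} \approx -1.3333$)
$a = 13$
$j{\left(n,v \right)} = - \frac{4}{3} + n^{2}$ ($j{\left(n,v \right)} = n n - \frac{4}{3} = n^{2} - \frac{4}{3} = - \frac{4}{3} + n^{2}$)
$j{\left(a,-68 \right)} + h{\left(51 \right)} = \left(- \frac{4}{3} + 13^{2}\right) + 51 = \left(- \frac{4}{3} + 169\right) + 51 = \frac{503}{3} + 51 = \frac{656}{3}$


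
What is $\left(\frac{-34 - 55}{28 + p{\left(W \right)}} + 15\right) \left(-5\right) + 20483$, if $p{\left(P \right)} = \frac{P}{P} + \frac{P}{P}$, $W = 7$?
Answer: $\frac{122537}{6} \approx 20423.0$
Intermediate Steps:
$p{\left(P \right)} = 2$ ($p{\left(P \right)} = 1 + 1 = 2$)
$\left(\frac{-34 - 55}{28 + p{\left(W \right)}} + 15\right) \left(-5\right) + 20483 = \left(\frac{-34 - 55}{28 + 2} + 15\right) \left(-5\right) + 20483 = \left(- \frac{89}{30} + 15\right) \left(-5\right) + 20483 = \frac{361}{30} \left(-5\right) + 20483 = - \frac{361}{6} + 20483 = \frac{122537}{6}$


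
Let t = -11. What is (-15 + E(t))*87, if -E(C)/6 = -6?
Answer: 1827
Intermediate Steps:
E(C) = 36 (E(C) = -6*(-6) = 36)
(-15 + E(t))*87 = (-15 + 36)*87 = 21*87 = 1827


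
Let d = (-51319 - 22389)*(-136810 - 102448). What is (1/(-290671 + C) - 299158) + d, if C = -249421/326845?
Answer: 1675399642701012019651/95004612416 ≈ 1.7635e+10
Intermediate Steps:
C = -249421/326845 (C = -249421*1/326845 = -249421/326845 ≈ -0.76312)
d = 17635228664 (d = -73708*(-239258) = 17635228664)
(1/(-290671 + C) - 299158) + d = (1/(-290671 - 249421/326845) - 299158) + 17635228664 = (1/(-95004612416/326845) - 299158) + 17635228664 = (-326845/95004612416 - 299158) + 17635228664 = -28421389841472573/95004612416 + 17635228664 = 1675399642701012019651/95004612416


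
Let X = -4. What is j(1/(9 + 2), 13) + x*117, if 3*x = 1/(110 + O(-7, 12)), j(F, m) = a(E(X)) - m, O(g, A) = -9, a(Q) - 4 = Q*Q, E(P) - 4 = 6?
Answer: 9230/101 ≈ 91.386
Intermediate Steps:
E(P) = 10 (E(P) = 4 + 6 = 10)
a(Q) = 4 + Q² (a(Q) = 4 + Q*Q = 4 + Q²)
j(F, m) = 104 - m (j(F, m) = (4 + 10²) - m = (4 + 100) - m = 104 - m)
x = 1/303 (x = 1/(3*(110 - 9)) = (⅓)/101 = (⅓)*(1/101) = 1/303 ≈ 0.0033003)
j(1/(9 + 2), 13) + x*117 = (104 - 1*13) + (1/303)*117 = (104 - 13) + 39/101 = 91 + 39/101 = 9230/101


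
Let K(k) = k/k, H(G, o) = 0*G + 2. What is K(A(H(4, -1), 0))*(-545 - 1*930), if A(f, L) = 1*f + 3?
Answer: -1475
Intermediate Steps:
H(G, o) = 2 (H(G, o) = 0 + 2 = 2)
A(f, L) = 3 + f (A(f, L) = f + 3 = 3 + f)
K(k) = 1
K(A(H(4, -1), 0))*(-545 - 1*930) = 1*(-545 - 1*930) = 1*(-545 - 930) = 1*(-1475) = -1475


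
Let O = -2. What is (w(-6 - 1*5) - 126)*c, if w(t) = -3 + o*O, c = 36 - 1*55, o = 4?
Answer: 2603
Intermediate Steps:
c = -19 (c = 36 - 55 = -19)
w(t) = -11 (w(t) = -3 + 4*(-2) = -3 - 8 = -11)
(w(-6 - 1*5) - 126)*c = (-11 - 126)*(-19) = -137*(-19) = 2603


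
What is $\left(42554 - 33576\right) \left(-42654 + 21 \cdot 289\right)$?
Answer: $-328460130$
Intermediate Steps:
$\left(42554 - 33576\right) \left(-42654 + 21 \cdot 289\right) = 8978 \left(-42654 + 6069\right) = 8978 \left(-36585\right) = -328460130$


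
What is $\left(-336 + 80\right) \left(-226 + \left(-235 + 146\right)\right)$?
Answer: $80640$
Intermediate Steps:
$\left(-336 + 80\right) \left(-226 + \left(-235 + 146\right)\right) = - 256 \left(-226 - 89\right) = \left(-256\right) \left(-315\right) = 80640$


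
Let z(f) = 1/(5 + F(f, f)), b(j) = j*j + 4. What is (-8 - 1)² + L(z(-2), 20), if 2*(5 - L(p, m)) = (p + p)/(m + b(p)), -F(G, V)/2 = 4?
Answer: 18665/217 ≈ 86.014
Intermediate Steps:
b(j) = 4 + j² (b(j) = j² + 4 = 4 + j²)
F(G, V) = -8 (F(G, V) = -2*4 = -8)
z(f) = -⅓ (z(f) = 1/(5 - 8) = 1/(-3) = -⅓)
L(p, m) = 5 - p/(4 + m + p²) (L(p, m) = 5 - (p + p)/(2*(m + (4 + p²))) = 5 - 2*p/(2*(4 + m + p²)) = 5 - p/(4 + m + p²))
(-8 - 1)² + L(z(-2), 20) = (-8 - 1)² + (20 - 1*(-⅓) + 5*20 + 5*(-⅓)²)/(4 + 20 + (-⅓)²) = (-9)² + (20 + ⅓ + 100 + 5*(⅑))/(4 + 20 + ⅑) = 81 + (20 + ⅓ + 100 + 5/9)/(217/9) = 81 + (9/217)*(1088/9) = 81 + 1088/217 = 18665/217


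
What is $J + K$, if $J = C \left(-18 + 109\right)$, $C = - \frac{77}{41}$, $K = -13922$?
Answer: $- \frac{577809}{41} \approx -14093.0$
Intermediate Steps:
$C = - \frac{77}{41}$ ($C = \left(-77\right) \frac{1}{41} = - \frac{77}{41} \approx -1.878$)
$J = - \frac{7007}{41}$ ($J = - \frac{77 \left(-18 + 109\right)}{41} = \left(- \frac{77}{41}\right) 91 = - \frac{7007}{41} \approx -170.9$)
$J + K = - \frac{7007}{41} - 13922 = - \frac{577809}{41}$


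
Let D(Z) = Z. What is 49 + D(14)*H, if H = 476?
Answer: 6713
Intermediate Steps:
49 + D(14)*H = 49 + 14*476 = 49 + 6664 = 6713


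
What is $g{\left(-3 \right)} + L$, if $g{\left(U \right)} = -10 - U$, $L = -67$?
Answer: $-74$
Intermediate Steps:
$g{\left(-3 \right)} + L = \left(-10 - -3\right) - 67 = \left(-10 + 3\right) - 67 = -7 - 67 = -74$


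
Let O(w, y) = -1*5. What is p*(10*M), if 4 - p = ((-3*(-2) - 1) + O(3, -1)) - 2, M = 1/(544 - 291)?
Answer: 60/253 ≈ 0.23715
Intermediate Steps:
O(w, y) = -5
M = 1/253 ≈ 0.0039526
p = 6 (p = 4 - (((-3*(-2) - 1) - 5) - 2) = 4 - (((6 - 1) - 5) - 2) = 4 - ((5 - 5) - 2) = 4 - (0 - 2) = 4 - 1*(-2) = 4 + 2 = 6)
p*(10*M) = 6*(10*(1/253)) = 6*(10/253) = 60/253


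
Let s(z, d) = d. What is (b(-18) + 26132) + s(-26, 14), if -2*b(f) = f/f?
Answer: 52291/2 ≈ 26146.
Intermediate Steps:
b(f) = -½ (b(f) = -f/(2*f) = -½*1 = -½)
(b(-18) + 26132) + s(-26, 14) = (-½ + 26132) + 14 = 52263/2 + 14 = 52291/2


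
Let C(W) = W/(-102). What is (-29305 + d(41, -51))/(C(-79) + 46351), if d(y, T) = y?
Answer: -2984928/4727881 ≈ -0.63135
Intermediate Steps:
C(W) = -W/102 (C(W) = W*(-1/102) = -W/102)
(-29305 + d(41, -51))/(C(-79) + 46351) = (-29305 + 41)/(-1/102*(-79) + 46351) = -29264/(79/102 + 46351) = -29264/4727881/102 = -29264*102/4727881 = -2984928/4727881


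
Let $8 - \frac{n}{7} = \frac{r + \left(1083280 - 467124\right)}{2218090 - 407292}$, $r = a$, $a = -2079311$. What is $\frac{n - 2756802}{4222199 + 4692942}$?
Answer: $- \frac{4991899901223}{16143519492518} \approx -0.30922$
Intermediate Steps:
$r = -2079311$
$n = \frac{111646773}{1810798}$ ($n = 56 - 7 \frac{-2079311 + \left(1083280 - 467124\right)}{2218090 - 407292} = 56 - 7 \frac{-2079311 + 616156}{1810798} = 56 - 7 \left(\left(-1463155\right) \frac{1}{1810798}\right) = 56 - - \frac{10242085}{1810798} = 56 + \frac{10242085}{1810798} = \frac{111646773}{1810798} \approx 61.656$)
$\frac{n - 2756802}{4222199 + 4692942} = \frac{\frac{111646773}{1810798} - 2756802}{4222199 + 4692942} = - \frac{4991899901223}{1810798 \cdot 8915141} = \left(- \frac{4991899901223}{1810798}\right) \frac{1}{8915141} = - \frac{4991899901223}{16143519492518}$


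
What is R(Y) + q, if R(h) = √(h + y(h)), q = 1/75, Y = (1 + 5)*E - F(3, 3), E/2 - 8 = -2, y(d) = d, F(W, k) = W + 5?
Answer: 1/75 + 8*√2 ≈ 11.327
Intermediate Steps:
F(W, k) = 5 + W
E = 12 (E = 16 + 2*(-2) = 16 - 4 = 12)
Y = 64 (Y = (1 + 5)*12 - (5 + 3) = 6*12 - 1*8 = 72 - 8 = 64)
q = 1/75 ≈ 0.013333
R(h) = √2*√h (R(h) = √(h + h) = √(2*h) = √2*√h)
R(Y) + q = √2*√64 + 1/75 = √2*8 + 1/75 = 8*√2 + 1/75 = 1/75 + 8*√2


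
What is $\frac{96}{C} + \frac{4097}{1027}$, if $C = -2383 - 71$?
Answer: $\frac{1659241}{420043} \approx 3.9502$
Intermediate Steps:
$C = -2454$
$\frac{96}{C} + \frac{4097}{1027} = \frac{96}{-2454} + \frac{4097}{1027} = 96 \left(- \frac{1}{2454}\right) + 4097 \cdot \frac{1}{1027} = - \frac{16}{409} + \frac{4097}{1027} = \frac{1659241}{420043}$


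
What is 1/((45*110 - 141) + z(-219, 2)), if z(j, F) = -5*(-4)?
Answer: 1/4829 ≈ 0.00020708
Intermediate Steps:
z(j, F) = 20
1/((45*110 - 141) + z(-219, 2)) = 1/((45*110 - 141) + 20) = 1/((4950 - 141) + 20) = 1/(4809 + 20) = 1/4829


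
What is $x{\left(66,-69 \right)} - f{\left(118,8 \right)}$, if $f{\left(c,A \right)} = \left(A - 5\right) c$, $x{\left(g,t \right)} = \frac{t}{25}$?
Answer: $- \frac{8919}{25} \approx -356.76$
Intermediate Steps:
$x{\left(g,t \right)} = \frac{t}{25}$ ($x{\left(g,t \right)} = t \frac{1}{25} = \frac{t}{25}$)
$f{\left(c,A \right)} = c \left(-5 + A\right)$ ($f{\left(c,A \right)} = \left(-5 + A\right) c = c \left(-5 + A\right)$)
$x{\left(66,-69 \right)} - f{\left(118,8 \right)} = \frac{1}{25} \left(-69\right) - 118 \left(-5 + 8\right) = - \frac{69}{25} - 118 \cdot 3 = - \frac{69}{25} - 354 = - \frac{8919}{25}$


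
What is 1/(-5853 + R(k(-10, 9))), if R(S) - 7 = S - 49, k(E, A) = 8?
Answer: -1/5887 ≈ -0.00016987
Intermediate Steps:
R(S) = -42 + S (R(S) = 7 + (S - 49) = 7 + (-49 + S) = -42 + S)
1/(-5853 + R(k(-10, 9))) = 1/(-5853 + (-42 + 8)) = 1/(-5853 - 34) = 1/(-5887) = -1/5887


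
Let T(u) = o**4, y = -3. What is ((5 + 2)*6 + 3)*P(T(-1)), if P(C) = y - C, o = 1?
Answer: -180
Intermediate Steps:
T(u) = 1 (T(u) = 1**4 = 1)
P(C) = -3 - C
((5 + 2)*6 + 3)*P(T(-1)) = ((5 + 2)*6 + 3)*(-3 - 1*1) = (7*6 + 3)*(-3 - 1) = (42 + 3)*(-4) = 45*(-4) = -180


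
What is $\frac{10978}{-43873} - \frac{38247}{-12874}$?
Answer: $\frac{1536679859}{564821002} \approx 2.7206$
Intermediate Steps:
$\frac{10978}{-43873} - \frac{38247}{-12874} = 10978 \left(- \frac{1}{43873}\right) - - \frac{38247}{12874} = - \frac{10978}{43873} + \frac{38247}{12874} = \frac{1536679859}{564821002}$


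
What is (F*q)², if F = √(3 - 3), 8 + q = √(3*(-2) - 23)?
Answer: 0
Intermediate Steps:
q = -8 + I*√29 (q = -8 + √(3*(-2) - 23) = -8 + √(-6 - 23) = -8 + √(-29) = -8 + I*√29 ≈ -8.0 + 5.3852*I)
F = 0 (F = √0 = 0)
(F*q)² = (0*(-8 + I*√29))² = 0² = 0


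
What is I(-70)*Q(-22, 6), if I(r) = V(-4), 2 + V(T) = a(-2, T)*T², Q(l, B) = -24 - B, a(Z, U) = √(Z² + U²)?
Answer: 60 - 960*√5 ≈ -2086.6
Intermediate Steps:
a(Z, U) = √(U² + Z²)
V(T) = -2 + T²*√(4 + T²) (V(T) = -2 + √(T² + (-2)²)*T² = -2 + √(T² + 4)*T² = -2 + √(4 + T²)*T² = -2 + T²*√(4 + T²))
I(r) = -2 + 32*√5 (I(r) = -2 + (-4)²*√(4 + (-4)²) = -2 + 16*√(4 + 16) = -2 + 16*√20 = -2 + 16*(2*√5) = -2 + 32*√5)
I(-70)*Q(-22, 6) = (-2 + 32*√5)*(-24 - 1*6) = (-2 + 32*√5)*(-24 - 6) = (-2 + 32*√5)*(-30) = 60 - 960*√5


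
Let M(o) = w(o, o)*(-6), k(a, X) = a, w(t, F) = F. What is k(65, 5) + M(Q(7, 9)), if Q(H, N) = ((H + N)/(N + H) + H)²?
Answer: -319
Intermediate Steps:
Q(H, N) = (1 + H)² (Q(H, N) = ((H + N)/(H + N) + H)² = (1 + H)²)
M(o) = -6*o (M(o) = o*(-6) = -6*o)
k(65, 5) + M(Q(7, 9)) = 65 - 6*(1 + 7² + 2*7) = 65 - 6*(1 + 49 + 14) = 65 - 6*64 = 65 - 384 = -319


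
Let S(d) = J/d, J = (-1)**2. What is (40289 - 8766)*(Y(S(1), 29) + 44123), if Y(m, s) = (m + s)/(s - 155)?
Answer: 29208518294/21 ≈ 1.3909e+9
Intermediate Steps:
J = 1
S(d) = 1/d
Y(m, s) = (m + s)/(-155 + s)
(40289 - 8766)*(Y(S(1), 29) + 44123) = (40289 - 8766)*((1/1 + 29)/(-155 + 29) + 44123) = 31523*((1 + 29)/(-126) + 44123) = 31523*(-1/126*30 + 44123) = 31523*(-5/21 + 44123) = 31523*(926578/21) = 29208518294/21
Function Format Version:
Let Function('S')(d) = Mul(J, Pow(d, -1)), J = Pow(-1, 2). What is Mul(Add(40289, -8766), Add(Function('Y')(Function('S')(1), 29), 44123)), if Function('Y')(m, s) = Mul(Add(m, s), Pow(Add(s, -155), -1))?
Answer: Rational(29208518294, 21) ≈ 1.3909e+9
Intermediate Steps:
J = 1
Function('S')(d) = Pow(d, -1) (Function('S')(d) = Mul(1, Pow(d, -1)) = Pow(d, -1))
Function('Y')(m, s) = Mul(Pow(Add(-155, s), -1), Add(m, s)) (Function('Y')(m, s) = Mul(Add(m, s), Pow(Add(-155, s), -1)) = Mul(Pow(Add(-155, s), -1), Add(m, s)))
Mul(Add(40289, -8766), Add(Function('Y')(Function('S')(1), 29), 44123)) = Mul(Add(40289, -8766), Add(Mul(Pow(Add(-155, 29), -1), Add(Pow(1, -1), 29)), 44123)) = Mul(31523, Add(Mul(Pow(-126, -1), Add(1, 29)), 44123)) = Mul(31523, Add(Mul(Rational(-1, 126), 30), 44123)) = Mul(31523, Add(Rational(-5, 21), 44123)) = Mul(31523, Rational(926578, 21)) = Rational(29208518294, 21)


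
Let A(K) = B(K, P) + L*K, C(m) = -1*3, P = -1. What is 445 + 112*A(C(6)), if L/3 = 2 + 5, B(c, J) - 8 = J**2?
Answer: -5603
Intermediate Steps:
B(c, J) = 8 + J**2
C(m) = -3
L = 21 (L = 3*(2 + 5) = 3*7 = 21)
A(K) = 9 + 21*K (A(K) = (8 + (-1)**2) + 21*K = (8 + 1) + 21*K = 9 + 21*K)
445 + 112*A(C(6)) = 445 + 112*(9 + 21*(-3)) = 445 + 112*(9 - 63) = 445 + 112*(-54) = 445 - 6048 = -5603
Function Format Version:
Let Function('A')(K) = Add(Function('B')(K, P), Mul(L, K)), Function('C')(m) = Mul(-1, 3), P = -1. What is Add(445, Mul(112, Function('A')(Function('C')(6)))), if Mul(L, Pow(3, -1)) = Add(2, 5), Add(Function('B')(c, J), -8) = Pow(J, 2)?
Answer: -5603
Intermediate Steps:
Function('B')(c, J) = Add(8, Pow(J, 2))
Function('C')(m) = -3
L = 21 (L = Mul(3, Add(2, 5)) = Mul(3, 7) = 21)
Function('A')(K) = Add(9, Mul(21, K)) (Function('A')(K) = Add(Add(8, Pow(-1, 2)), Mul(21, K)) = Add(Add(8, 1), Mul(21, K)) = Add(9, Mul(21, K)))
Add(445, Mul(112, Function('A')(Function('C')(6)))) = Add(445, Mul(112, Add(9, Mul(21, -3)))) = Add(445, Mul(112, Add(9, -63))) = Add(445, Mul(112, -54)) = Add(445, -6048) = -5603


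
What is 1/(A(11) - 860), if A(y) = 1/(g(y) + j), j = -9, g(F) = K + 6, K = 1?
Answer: -2/1721 ≈ -0.0011621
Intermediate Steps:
g(F) = 7 (g(F) = 1 + 6 = 7)
A(y) = -½ (A(y) = 1/(7 - 9) = 1/(-2) = -½)
1/(A(11) - 860) = 1/(-½ - 860) = 1/(-1721/2) = -2/1721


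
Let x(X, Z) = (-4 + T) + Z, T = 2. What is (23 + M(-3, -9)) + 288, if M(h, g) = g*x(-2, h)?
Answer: 356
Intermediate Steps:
x(X, Z) = -2 + Z (x(X, Z) = (-4 + 2) + Z = -2 + Z)
M(h, g) = g*(-2 + h)
(23 + M(-3, -9)) + 288 = (23 - 9*(-2 - 3)) + 288 = (23 - 9*(-5)) + 288 = (23 + 45) + 288 = 68 + 288 = 356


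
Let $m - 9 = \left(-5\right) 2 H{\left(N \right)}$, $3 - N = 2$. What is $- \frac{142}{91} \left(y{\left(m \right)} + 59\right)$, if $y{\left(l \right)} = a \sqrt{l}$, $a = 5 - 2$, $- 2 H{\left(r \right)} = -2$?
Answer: $- \frac{8378}{91} - \frac{426 i}{91} \approx -92.066 - 4.6813 i$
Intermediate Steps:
$N = 1$ ($N = 3 - 2 = 1$)
$H{\left(r \right)} = 1$ ($H{\left(r \right)} = \left(- \frac{1}{2}\right) \left(-2\right) = 1$)
$a = 3$ ($a = 5 - 2 = 3$)
$m = -1$ ($m = 9 + \left(-5\right) 2 \cdot 1 = 9 - 10 = -1$)
$y{\left(l \right)} = 3 \sqrt{l}$
$- \frac{142}{91} \left(y{\left(m \right)} + 59\right) = - \frac{142}{91} \left(3 \sqrt{-1} + 59\right) = \left(-142\right) \frac{1}{91} \left(3 i + 59\right) = - \frac{142 \left(59 + 3 i\right)}{91} = - \frac{8378}{91} - \frac{426 i}{91}$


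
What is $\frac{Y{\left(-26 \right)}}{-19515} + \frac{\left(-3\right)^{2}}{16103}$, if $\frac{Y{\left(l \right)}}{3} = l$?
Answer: $\frac{477223}{104750015} \approx 0.0045558$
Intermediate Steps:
$Y{\left(l \right)} = 3 l$
$\frac{Y{\left(-26 \right)}}{-19515} + \frac{\left(-3\right)^{2}}{16103} = \frac{3 \left(-26\right)}{-19515} + \frac{\left(-3\right)^{2}}{16103} = \left(-78\right) \left(- \frac{1}{19515}\right) + 9 \cdot \frac{1}{16103} = \frac{26}{6505} + \frac{9}{16103} = \frac{477223}{104750015}$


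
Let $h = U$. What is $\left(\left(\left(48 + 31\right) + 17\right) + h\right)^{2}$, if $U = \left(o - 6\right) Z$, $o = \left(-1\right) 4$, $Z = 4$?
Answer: $3136$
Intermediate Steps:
$o = -4$
$U = -40$ ($U = \left(-4 - 6\right) 4 = \left(-10\right) 4 = -40$)
$h = -40$
$\left(\left(\left(48 + 31\right) + 17\right) + h\right)^{2} = \left(\left(\left(48 + 31\right) + 17\right) - 40\right)^{2} = \left(\left(79 + 17\right) - 40\right)^{2} = \left(96 - 40\right)^{2} = 56^{2} = 3136$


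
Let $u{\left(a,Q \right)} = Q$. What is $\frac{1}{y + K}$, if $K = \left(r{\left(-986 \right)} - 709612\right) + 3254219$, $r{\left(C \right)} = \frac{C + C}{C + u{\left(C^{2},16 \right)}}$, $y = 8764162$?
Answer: $\frac{485}{5484753951} \approx 8.8427 \cdot 10^{-8}$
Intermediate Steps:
$r{\left(C \right)} = \frac{2 C}{16 + C}$ ($r{\left(C \right)} = \frac{C + C}{C + 16} = \frac{2 C}{16 + C}$)
$K = \frac{1234135381}{485}$ ($K = \left(2 \left(-986\right) \frac{1}{16 - 986} - 709612\right) + 3254219 = \left(2 \left(-986\right) \frac{1}{-970} - 709612\right) + 3254219 = \left(2 \left(-986\right) \left(- \frac{1}{970}\right) - 709612\right) + 3254219 = \left(\frac{986}{485} - 709612\right) + 3254219 = - \frac{344160834}{485} + 3254219 = \frac{1234135381}{485} \approx 2.5446 \cdot 10^{6}$)
$\frac{1}{y + K} = \frac{1}{8764162 + \frac{1234135381}{485}} = \frac{1}{\frac{5484753951}{485}} = \frac{485}{5484753951}$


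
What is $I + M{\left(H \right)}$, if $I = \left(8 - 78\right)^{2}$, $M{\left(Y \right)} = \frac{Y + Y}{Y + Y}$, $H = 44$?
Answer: $4901$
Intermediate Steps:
$M{\left(Y \right)} = 1$ ($M{\left(Y \right)} = \frac{2 Y}{2 Y} = 2 Y \frac{1}{2 Y} = 1$)
$I = 4900$ ($I = \left(-70\right)^{2} = 4900$)
$I + M{\left(H \right)} = 4900 + 1 = 4901$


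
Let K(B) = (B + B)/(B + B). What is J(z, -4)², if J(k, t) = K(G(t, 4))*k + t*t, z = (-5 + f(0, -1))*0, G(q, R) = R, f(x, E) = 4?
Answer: 256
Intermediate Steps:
z = 0 (z = (-5 + 4)*0 = -1*0 = 0)
K(B) = 1 (K(B) = (2*B)/((2*B)) = (2*B)*(1/(2*B)) = 1)
J(k, t) = k + t² (J(k, t) = 1*k + t*t = k + t²)
J(z, -4)² = (0 + (-4)²)² = (0 + 16)² = 16² = 256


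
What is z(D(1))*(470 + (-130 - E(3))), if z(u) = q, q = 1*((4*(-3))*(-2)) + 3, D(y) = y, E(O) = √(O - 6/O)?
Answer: 9153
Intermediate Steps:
q = 27 (q = 1*(-12*(-2)) + 3 = 1*24 + 3 = 24 + 3 = 27)
z(u) = 27
z(D(1))*(470 + (-130 - E(3))) = 27*(470 + (-130 - √(3 - 6/3))) = 27*(470 + (-130 - √(3 - 6*⅓))) = 27*(470 + (-130 - √(3 - 2))) = 27*(470 + (-130 - √1)) = 27*(470 + (-130 - 1*1)) = 27*(470 + (-130 - 1)) = 27*(470 - 131) = 27*339 = 9153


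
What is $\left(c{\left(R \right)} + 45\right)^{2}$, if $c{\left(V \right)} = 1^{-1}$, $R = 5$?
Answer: $2116$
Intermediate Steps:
$c{\left(V \right)} = 1$
$\left(c{\left(R \right)} + 45\right)^{2} = \left(1 + 45\right)^{2} = 46^{2} = 2116$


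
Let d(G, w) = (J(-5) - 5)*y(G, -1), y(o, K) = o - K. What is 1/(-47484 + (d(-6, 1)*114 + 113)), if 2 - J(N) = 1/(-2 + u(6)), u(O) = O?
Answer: -2/91037 ≈ -2.1969e-5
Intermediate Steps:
J(N) = 7/4 (J(N) = 2 - 1/(-2 + 6) = 2 - 1/4 = 2 - 1*¼ = 2 - ¼ = 7/4)
d(G, w) = -13/4 - 13*G/4 (d(G, w) = (7/4 - 5)*(G - 1*(-1)) = -13*(G + 1)/4 = -13*(1 + G)/4 = -13/4 - 13*G/4)
1/(-47484 + (d(-6, 1)*114 + 113)) = 1/(-47484 + ((-13/4 - 13/4*(-6))*114 + 113)) = 1/(-47484 + ((-13/4 + 39/2)*114 + 113)) = 1/(-47484 + ((65/4)*114 + 113)) = 1/(-47484 + (3705/2 + 113)) = 1/(-47484 + 3931/2) = 1/(-91037/2) = -2/91037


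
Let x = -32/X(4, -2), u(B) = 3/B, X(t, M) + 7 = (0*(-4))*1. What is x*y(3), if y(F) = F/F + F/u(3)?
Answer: 128/7 ≈ 18.286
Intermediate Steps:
X(t, M) = -7 (X(t, M) = -7 + (0*(-4))*1 = -7 + 0*1 = -7 + 0 = -7)
x = 32/7 (x = -32/(-7) = -32*(-⅐) = 32/7 ≈ 4.5714)
y(F) = 1 + F (y(F) = F/F + F/((3/3)) = 1 + F/((3*(⅓))) = 1 + F/1 = 1 + F*1 = 1 + F)
x*y(3) = 32*(1 + 3)/7 = (32/7)*4 = 128/7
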